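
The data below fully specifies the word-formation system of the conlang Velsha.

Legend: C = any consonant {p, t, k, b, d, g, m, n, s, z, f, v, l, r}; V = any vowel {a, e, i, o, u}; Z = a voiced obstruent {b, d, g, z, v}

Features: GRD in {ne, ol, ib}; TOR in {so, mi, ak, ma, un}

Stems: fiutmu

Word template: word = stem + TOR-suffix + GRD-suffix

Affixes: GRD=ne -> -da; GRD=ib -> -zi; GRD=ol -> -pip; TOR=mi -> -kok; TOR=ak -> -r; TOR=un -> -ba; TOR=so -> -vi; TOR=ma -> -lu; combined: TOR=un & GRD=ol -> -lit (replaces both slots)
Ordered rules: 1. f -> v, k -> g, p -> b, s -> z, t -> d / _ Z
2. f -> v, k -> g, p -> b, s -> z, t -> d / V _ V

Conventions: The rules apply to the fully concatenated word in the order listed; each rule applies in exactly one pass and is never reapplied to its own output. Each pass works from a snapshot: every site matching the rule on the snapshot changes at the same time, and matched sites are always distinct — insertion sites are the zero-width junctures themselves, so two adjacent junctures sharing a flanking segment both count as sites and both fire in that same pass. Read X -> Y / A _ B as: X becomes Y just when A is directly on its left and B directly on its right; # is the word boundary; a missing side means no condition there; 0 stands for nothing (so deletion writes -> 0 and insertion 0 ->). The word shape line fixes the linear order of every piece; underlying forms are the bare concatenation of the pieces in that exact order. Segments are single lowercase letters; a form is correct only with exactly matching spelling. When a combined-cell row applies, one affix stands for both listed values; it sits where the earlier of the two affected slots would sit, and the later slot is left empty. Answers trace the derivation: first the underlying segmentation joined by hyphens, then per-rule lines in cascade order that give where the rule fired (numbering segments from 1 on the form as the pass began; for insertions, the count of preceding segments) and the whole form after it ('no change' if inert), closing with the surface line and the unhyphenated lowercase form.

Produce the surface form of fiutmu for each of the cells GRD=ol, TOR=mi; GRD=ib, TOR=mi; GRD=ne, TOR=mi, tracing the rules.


cell GRD=ol, TOR=mi:
underlying: fiutmu-kok-pip
1. f -> v, k -> g, p -> b, s -> z, t -> d / _ Z: no change
2. f -> v, k -> g, p -> b, s -> z, t -> d / V _ V: fires at position(s) 7: fiutmugokpip
surface: fiutmugokpip

cell GRD=ib, TOR=mi:
underlying: fiutmu-kok-zi
1. f -> v, k -> g, p -> b, s -> z, t -> d / _ Z: fires at position(s) 9: fiutmukogzi
2. f -> v, k -> g, p -> b, s -> z, t -> d / V _ V: fires at position(s) 7: fiutmugogzi
surface: fiutmugogzi

cell GRD=ne, TOR=mi:
underlying: fiutmu-kok-da
1. f -> v, k -> g, p -> b, s -> z, t -> d / _ Z: fires at position(s) 9: fiutmukogda
2. f -> v, k -> g, p -> b, s -> z, t -> d / V _ V: fires at position(s) 7: fiutmugogda
surface: fiutmugogda


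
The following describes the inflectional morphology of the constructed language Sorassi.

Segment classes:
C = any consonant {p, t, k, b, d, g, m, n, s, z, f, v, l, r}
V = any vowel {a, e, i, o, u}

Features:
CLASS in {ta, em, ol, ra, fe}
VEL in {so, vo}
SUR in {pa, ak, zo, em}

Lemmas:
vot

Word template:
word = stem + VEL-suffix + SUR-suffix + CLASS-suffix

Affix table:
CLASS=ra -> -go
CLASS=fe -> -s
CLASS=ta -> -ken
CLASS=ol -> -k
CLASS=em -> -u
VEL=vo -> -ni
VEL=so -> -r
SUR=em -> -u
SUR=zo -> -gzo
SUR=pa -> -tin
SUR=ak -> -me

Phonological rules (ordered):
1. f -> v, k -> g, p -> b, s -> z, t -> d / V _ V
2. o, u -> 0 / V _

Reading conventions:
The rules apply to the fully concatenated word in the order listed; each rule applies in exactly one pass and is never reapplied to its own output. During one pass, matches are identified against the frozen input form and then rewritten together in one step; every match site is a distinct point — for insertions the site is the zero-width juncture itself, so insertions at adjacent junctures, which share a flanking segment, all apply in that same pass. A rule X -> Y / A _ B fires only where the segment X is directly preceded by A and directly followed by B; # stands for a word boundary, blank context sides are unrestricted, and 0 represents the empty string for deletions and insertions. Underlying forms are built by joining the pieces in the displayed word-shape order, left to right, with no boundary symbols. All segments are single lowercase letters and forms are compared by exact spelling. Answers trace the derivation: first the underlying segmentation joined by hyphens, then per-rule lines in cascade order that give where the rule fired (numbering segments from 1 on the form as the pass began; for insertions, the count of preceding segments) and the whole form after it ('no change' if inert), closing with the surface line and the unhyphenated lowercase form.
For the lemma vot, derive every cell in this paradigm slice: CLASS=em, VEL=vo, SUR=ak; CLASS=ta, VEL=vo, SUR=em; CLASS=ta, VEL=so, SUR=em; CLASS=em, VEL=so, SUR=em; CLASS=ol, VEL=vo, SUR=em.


cell CLASS=em, VEL=vo, SUR=ak:
underlying: vot-ni-me-u
1. f -> v, k -> g, p -> b, s -> z, t -> d / V _ V: no change
2. o, u -> 0 / V _: fires at position(s) 8: votnime
surface: votnime

cell CLASS=ta, VEL=vo, SUR=em:
underlying: vot-ni-u-ken
1. f -> v, k -> g, p -> b, s -> z, t -> d / V _ V: fires at position(s) 7: votniugen
2. o, u -> 0 / V _: fires at position(s) 6: votnigen
surface: votnigen

cell CLASS=ta, VEL=so, SUR=em:
underlying: vot-r-u-ken
1. f -> v, k -> g, p -> b, s -> z, t -> d / V _ V: fires at position(s) 6: votrugen
2. o, u -> 0 / V _: no change
surface: votrugen

cell CLASS=em, VEL=so, SUR=em:
underlying: vot-r-u-u
1. f -> v, k -> g, p -> b, s -> z, t -> d / V _ V: no change
2. o, u -> 0 / V _: fires at position(s) 6: votru
surface: votru

cell CLASS=ol, VEL=vo, SUR=em:
underlying: vot-ni-u-k
1. f -> v, k -> g, p -> b, s -> z, t -> d / V _ V: no change
2. o, u -> 0 / V _: fires at position(s) 6: votnik
surface: votnik


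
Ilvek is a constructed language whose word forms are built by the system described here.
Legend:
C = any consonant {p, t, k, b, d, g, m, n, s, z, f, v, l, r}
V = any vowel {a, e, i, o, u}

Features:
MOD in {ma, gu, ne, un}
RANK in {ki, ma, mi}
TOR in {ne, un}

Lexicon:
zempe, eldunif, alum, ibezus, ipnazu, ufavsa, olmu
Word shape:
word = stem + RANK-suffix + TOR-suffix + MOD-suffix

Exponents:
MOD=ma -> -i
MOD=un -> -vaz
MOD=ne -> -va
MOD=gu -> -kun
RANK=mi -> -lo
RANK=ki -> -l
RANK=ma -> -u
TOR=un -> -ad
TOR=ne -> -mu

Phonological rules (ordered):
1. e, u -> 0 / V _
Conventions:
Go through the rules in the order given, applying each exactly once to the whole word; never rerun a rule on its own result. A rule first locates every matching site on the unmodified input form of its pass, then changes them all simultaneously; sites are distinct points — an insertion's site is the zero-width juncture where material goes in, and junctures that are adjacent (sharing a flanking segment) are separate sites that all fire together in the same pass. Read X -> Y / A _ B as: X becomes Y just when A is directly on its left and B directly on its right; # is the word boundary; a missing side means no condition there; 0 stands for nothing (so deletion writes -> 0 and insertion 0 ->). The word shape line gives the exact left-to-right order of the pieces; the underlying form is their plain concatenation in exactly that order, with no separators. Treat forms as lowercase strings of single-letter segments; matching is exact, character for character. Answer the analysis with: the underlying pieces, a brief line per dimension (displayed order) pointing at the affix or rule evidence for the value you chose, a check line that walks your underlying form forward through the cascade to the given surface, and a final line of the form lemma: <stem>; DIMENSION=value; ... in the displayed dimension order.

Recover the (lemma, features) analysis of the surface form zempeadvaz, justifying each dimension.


underlying: zempe-u-ad-vaz
MOD=un - signalled by the affix -vaz
RANK=ma - signalled by the affix -u
TOR=un - signalled by the affix -ad
check: zempeuadvaz -> zempeadvaz
lemma: zempe; MOD=un; RANK=ma; TOR=un


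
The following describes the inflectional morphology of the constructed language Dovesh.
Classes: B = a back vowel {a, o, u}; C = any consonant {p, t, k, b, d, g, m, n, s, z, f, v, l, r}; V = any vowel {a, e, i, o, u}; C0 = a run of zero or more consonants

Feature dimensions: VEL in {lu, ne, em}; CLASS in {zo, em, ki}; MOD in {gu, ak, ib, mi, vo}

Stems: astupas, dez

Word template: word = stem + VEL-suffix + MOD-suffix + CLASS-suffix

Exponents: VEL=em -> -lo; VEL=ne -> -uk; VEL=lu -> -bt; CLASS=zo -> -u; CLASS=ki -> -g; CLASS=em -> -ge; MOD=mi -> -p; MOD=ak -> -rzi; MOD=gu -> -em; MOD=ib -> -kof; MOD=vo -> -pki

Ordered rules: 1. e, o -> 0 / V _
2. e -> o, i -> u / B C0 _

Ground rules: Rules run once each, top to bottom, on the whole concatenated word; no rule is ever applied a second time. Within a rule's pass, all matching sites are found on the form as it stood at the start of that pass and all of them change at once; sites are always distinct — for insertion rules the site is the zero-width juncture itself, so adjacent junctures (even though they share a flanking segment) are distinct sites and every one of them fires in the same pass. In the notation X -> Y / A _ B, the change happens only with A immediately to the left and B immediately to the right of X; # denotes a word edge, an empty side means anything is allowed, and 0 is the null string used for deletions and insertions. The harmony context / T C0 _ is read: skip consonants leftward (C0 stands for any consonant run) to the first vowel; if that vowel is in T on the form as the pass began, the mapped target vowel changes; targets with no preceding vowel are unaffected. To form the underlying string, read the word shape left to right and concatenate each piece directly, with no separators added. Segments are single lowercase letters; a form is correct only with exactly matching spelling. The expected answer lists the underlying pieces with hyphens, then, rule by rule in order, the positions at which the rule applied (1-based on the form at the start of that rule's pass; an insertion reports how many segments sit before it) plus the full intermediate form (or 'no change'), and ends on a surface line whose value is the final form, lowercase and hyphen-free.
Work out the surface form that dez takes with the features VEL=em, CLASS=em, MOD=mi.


underlying: dez-lo-p-ge
1. e, o -> 0 / V _: no change
2. e -> o, i -> u / B C0 _: fires at position(s) 8: dezlopgo
surface: dezlopgo


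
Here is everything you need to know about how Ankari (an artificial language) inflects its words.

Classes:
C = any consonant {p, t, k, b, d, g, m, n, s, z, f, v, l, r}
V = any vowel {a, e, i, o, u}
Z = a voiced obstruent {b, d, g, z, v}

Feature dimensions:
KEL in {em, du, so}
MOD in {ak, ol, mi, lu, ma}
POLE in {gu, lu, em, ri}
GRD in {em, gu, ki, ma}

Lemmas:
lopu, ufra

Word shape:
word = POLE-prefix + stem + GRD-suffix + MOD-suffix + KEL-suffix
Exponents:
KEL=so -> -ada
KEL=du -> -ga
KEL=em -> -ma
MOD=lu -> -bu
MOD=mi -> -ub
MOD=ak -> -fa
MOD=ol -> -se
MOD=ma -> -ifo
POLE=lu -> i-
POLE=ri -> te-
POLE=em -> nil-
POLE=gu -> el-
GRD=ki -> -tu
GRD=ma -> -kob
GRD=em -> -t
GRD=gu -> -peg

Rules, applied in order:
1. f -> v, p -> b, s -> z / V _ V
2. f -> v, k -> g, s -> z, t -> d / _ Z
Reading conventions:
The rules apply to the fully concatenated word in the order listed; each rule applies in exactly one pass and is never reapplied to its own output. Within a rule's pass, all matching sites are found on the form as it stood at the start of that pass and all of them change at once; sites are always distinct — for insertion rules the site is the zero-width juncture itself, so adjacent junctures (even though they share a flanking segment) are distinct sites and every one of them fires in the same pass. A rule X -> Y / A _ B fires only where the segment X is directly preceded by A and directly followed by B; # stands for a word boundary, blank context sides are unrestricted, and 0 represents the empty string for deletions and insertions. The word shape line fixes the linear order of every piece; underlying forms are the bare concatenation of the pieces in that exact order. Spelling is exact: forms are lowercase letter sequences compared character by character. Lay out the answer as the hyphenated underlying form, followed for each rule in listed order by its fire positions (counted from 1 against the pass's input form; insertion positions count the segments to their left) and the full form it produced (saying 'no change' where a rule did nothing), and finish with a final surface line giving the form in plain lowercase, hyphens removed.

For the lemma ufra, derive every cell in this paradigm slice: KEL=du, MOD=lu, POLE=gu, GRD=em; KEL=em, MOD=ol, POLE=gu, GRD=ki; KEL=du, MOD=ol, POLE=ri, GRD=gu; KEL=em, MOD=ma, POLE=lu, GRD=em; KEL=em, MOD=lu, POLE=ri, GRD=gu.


cell KEL=du, MOD=lu, POLE=gu, GRD=em:
underlying: el-ufra-t-bu-ga
1. f -> v, p -> b, s -> z / V _ V: no change
2. f -> v, k -> g, s -> z, t -> d / _ Z: fires at position(s) 7: elufradbuga
surface: elufradbuga

cell KEL=em, MOD=ol, POLE=gu, GRD=ki:
underlying: el-ufra-tu-se-ma
1. f -> v, p -> b, s -> z / V _ V: fires at position(s) 9: elufratuzema
2. f -> v, k -> g, s -> z, t -> d / _ Z: no change
surface: elufratuzema

cell KEL=du, MOD=ol, POLE=ri, GRD=gu:
underlying: te-ufra-peg-se-ga
1. f -> v, p -> b, s -> z / V _ V: fires at position(s) 7: teufrabegsega
2. f -> v, k -> g, s -> z, t -> d / _ Z: no change
surface: teufrabegsega

cell KEL=em, MOD=ma, POLE=lu, GRD=em:
underlying: i-ufra-t-ifo-ma
1. f -> v, p -> b, s -> z / V _ V: fires at position(s) 8: iufrativoma
2. f -> v, k -> g, s -> z, t -> d / _ Z: no change
surface: iufrativoma

cell KEL=em, MOD=lu, POLE=ri, GRD=gu:
underlying: te-ufra-peg-bu-ma
1. f -> v, p -> b, s -> z / V _ V: fires at position(s) 7: teufrabegbuma
2. f -> v, k -> g, s -> z, t -> d / _ Z: no change
surface: teufrabegbuma


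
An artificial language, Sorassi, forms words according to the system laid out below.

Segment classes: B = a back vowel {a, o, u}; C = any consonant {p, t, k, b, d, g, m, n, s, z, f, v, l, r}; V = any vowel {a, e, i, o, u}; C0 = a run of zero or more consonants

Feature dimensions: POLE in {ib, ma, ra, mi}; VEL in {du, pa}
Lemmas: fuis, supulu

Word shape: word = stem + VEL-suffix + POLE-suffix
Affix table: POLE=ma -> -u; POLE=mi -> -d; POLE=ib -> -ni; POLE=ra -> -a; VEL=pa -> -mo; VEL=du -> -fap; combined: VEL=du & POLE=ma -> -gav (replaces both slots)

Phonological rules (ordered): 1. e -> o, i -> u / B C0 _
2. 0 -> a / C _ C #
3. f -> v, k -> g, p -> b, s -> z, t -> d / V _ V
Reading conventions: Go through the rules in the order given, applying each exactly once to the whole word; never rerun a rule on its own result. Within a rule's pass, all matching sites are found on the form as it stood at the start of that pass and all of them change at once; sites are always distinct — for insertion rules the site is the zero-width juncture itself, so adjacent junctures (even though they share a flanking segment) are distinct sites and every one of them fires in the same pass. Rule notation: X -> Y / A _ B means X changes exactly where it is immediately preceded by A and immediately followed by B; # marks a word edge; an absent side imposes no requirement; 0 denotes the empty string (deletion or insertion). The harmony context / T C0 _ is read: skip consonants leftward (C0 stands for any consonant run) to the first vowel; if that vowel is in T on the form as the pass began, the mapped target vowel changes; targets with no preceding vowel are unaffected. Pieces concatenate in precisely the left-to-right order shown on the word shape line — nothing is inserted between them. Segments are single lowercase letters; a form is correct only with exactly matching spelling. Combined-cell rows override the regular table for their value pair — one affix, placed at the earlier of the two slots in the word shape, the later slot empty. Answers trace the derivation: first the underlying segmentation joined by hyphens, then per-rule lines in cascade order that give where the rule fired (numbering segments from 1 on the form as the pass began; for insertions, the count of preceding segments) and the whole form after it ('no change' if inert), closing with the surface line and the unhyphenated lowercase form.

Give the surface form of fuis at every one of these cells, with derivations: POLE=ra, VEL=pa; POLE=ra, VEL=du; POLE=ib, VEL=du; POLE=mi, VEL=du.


cell POLE=ra, VEL=pa:
underlying: fuis-mo-a
1. e -> o, i -> u / B C0 _: fires at position(s) 3: fuusmoa
2. 0 -> a / C _ C #: no change
3. f -> v, k -> g, p -> b, s -> z, t -> d / V _ V: no change
surface: fuusmoa

cell POLE=ra, VEL=du:
underlying: fuis-fap-a
1. e -> o, i -> u / B C0 _: fires at position(s) 3: fuusfapa
2. 0 -> a / C _ C #: no change
3. f -> v, k -> g, p -> b, s -> z, t -> d / V _ V: fires at position(s) 7: fuusfaba
surface: fuusfaba

cell POLE=ib, VEL=du:
underlying: fuis-fap-ni
1. e -> o, i -> u / B C0 _: fires at position(s) 3, 9: fuusfapnu
2. 0 -> a / C _ C #: no change
3. f -> v, k -> g, p -> b, s -> z, t -> d / V _ V: no change
surface: fuusfapnu

cell POLE=mi, VEL=du:
underlying: fuis-fap-d
1. e -> o, i -> u / B C0 _: fires at position(s) 3: fuusfapd
2. 0 -> a / C _ C #: inserts after position(s) 7: fuusfapad
3. f -> v, k -> g, p -> b, s -> z, t -> d / V _ V: fires at position(s) 7: fuusfabad
surface: fuusfabad


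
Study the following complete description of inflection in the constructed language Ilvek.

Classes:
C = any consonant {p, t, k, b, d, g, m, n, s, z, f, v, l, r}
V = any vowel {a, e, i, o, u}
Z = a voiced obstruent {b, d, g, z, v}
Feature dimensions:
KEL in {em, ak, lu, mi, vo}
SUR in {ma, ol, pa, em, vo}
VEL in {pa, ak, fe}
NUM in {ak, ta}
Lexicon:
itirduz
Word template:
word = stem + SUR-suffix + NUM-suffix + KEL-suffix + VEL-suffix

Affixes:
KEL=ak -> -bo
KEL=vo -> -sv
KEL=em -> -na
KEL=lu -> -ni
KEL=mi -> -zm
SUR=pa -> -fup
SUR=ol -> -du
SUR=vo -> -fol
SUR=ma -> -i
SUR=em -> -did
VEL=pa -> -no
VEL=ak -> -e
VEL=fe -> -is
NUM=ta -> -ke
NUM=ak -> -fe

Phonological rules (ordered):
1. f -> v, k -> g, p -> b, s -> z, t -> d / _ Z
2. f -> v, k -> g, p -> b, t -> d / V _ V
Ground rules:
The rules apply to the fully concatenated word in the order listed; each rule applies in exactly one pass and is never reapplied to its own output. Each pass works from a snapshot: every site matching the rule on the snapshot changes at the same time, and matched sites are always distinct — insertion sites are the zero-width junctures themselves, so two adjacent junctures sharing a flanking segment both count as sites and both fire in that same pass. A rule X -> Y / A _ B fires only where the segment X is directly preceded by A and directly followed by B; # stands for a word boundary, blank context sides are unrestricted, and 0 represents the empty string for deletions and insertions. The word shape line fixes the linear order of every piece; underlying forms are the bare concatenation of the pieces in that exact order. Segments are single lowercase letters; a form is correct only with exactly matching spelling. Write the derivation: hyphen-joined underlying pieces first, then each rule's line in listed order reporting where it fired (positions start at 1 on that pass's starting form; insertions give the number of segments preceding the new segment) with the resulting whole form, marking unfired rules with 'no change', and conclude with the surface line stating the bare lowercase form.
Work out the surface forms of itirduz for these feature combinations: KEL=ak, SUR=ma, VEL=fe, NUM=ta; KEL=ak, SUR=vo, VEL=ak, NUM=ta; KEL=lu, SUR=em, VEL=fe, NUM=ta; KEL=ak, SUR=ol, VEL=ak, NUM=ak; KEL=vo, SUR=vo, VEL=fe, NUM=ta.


cell KEL=ak, SUR=ma, VEL=fe, NUM=ta:
underlying: itirduz-i-ke-bo-is
1. f -> v, k -> g, p -> b, s -> z, t -> d / _ Z: no change
2. f -> v, k -> g, p -> b, t -> d / V _ V: fires at position(s) 2, 9: idirduzigebois
surface: idirduzigebois

cell KEL=ak, SUR=vo, VEL=ak, NUM=ta:
underlying: itirduz-fol-ke-bo-e
1. f -> v, k -> g, p -> b, s -> z, t -> d / _ Z: no change
2. f -> v, k -> g, p -> b, t -> d / V _ V: fires at position(s) 2: idirduzfolkeboe
surface: idirduzfolkeboe

cell KEL=lu, SUR=em, VEL=fe, NUM=ta:
underlying: itirduz-did-ke-ni-is
1. f -> v, k -> g, p -> b, s -> z, t -> d / _ Z: no change
2. f -> v, k -> g, p -> b, t -> d / V _ V: fires at position(s) 2: idirduzdidkeniis
surface: idirduzdidkeniis

cell KEL=ak, SUR=ol, VEL=ak, NUM=ak:
underlying: itirduz-du-fe-bo-e
1. f -> v, k -> g, p -> b, s -> z, t -> d / _ Z: no change
2. f -> v, k -> g, p -> b, t -> d / V _ V: fires at position(s) 2, 10: idirduzduveboe
surface: idirduzduveboe

cell KEL=vo, SUR=vo, VEL=fe, NUM=ta:
underlying: itirduz-fol-ke-sv-is
1. f -> v, k -> g, p -> b, s -> z, t -> d / _ Z: fires at position(s) 13: itirduzfolkezvis
2. f -> v, k -> g, p -> b, t -> d / V _ V: fires at position(s) 2: idirduzfolkezvis
surface: idirduzfolkezvis


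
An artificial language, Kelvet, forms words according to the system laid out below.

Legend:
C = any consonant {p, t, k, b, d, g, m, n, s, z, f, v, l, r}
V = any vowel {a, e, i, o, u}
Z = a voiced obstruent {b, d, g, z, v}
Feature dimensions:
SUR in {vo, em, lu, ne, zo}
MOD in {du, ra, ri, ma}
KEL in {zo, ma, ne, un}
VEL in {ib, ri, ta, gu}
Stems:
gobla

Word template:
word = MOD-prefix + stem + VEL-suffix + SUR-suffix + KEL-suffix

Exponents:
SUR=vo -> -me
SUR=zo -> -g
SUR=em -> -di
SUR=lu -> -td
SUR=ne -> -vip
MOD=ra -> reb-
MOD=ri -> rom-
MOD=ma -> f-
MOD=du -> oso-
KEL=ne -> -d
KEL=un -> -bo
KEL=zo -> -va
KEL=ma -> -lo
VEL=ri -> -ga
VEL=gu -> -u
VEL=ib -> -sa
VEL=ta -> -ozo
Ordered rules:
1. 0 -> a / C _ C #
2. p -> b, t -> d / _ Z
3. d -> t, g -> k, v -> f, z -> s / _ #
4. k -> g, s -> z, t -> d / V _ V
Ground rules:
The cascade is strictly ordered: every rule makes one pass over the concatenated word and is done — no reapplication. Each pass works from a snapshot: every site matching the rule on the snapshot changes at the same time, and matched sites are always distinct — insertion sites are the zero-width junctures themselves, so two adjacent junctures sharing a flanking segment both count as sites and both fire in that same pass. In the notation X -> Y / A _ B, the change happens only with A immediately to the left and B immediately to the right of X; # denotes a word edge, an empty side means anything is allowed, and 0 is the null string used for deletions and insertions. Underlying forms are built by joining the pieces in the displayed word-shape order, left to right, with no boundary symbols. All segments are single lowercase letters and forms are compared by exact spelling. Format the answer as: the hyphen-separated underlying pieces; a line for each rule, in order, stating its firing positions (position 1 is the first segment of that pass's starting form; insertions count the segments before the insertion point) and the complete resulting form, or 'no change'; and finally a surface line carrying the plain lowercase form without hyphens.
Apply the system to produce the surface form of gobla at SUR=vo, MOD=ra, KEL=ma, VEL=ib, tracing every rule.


underlying: reb-gobla-sa-me-lo
1. 0 -> a / C _ C #: no change
2. p -> b, t -> d / _ Z: no change
3. d -> t, g -> k, v -> f, z -> s / _ #: no change
4. k -> g, s -> z, t -> d / V _ V: fires at position(s) 9: rebgoblazamelo
surface: rebgoblazamelo


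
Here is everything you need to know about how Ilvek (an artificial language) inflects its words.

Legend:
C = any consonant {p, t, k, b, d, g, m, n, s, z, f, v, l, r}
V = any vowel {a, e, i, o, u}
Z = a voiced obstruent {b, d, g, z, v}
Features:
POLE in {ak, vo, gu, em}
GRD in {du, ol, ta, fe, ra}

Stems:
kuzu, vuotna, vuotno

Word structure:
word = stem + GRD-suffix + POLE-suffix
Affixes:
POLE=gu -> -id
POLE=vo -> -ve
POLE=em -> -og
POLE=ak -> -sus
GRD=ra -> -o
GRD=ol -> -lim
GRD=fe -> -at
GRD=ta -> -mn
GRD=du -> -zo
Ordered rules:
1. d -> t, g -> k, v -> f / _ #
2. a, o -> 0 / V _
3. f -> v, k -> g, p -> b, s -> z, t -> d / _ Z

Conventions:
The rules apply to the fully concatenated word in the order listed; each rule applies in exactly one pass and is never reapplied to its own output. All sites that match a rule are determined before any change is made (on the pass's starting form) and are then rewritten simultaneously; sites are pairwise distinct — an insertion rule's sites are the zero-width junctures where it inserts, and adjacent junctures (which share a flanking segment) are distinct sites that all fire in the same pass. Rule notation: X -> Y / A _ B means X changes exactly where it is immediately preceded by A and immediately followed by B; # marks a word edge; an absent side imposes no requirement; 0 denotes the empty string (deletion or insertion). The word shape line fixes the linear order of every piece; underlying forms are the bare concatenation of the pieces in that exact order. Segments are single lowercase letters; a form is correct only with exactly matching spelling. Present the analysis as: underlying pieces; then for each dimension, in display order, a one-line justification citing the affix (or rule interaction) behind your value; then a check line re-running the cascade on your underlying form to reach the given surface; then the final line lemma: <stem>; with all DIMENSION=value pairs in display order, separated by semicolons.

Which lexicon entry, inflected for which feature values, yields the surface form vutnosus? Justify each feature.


underlying: vuotno-o-sus
POLE=ak - signalled by the affix -sus
GRD=ra - signalled by the affix -o
check: vuotnoosus -> vuotnoosus -> vutnosus -> vutnosus
lemma: vuotno; POLE=ak; GRD=ra


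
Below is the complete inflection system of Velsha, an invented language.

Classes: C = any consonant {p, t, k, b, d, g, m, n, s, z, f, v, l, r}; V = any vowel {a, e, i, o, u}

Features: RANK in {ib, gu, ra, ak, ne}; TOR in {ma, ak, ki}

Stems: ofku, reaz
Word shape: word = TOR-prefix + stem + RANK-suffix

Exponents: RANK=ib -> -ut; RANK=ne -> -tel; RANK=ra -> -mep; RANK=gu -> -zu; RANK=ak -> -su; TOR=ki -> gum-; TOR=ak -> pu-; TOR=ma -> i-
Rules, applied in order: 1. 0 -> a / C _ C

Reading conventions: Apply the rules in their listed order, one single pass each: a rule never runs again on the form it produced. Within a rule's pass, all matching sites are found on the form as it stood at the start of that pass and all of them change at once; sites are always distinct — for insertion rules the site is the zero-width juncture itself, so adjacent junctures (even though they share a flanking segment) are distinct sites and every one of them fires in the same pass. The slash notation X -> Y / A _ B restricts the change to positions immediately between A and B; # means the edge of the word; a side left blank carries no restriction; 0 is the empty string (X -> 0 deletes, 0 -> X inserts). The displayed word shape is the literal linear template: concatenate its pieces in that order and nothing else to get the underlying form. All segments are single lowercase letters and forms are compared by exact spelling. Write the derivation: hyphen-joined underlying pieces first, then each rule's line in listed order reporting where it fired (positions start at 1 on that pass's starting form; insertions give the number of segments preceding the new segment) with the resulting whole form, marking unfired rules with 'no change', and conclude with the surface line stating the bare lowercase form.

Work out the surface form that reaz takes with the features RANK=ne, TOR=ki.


underlying: gum-reaz-tel
1. 0 -> a / C _ C: inserts after position(s) 3, 7: gumareazatel
surface: gumareazatel


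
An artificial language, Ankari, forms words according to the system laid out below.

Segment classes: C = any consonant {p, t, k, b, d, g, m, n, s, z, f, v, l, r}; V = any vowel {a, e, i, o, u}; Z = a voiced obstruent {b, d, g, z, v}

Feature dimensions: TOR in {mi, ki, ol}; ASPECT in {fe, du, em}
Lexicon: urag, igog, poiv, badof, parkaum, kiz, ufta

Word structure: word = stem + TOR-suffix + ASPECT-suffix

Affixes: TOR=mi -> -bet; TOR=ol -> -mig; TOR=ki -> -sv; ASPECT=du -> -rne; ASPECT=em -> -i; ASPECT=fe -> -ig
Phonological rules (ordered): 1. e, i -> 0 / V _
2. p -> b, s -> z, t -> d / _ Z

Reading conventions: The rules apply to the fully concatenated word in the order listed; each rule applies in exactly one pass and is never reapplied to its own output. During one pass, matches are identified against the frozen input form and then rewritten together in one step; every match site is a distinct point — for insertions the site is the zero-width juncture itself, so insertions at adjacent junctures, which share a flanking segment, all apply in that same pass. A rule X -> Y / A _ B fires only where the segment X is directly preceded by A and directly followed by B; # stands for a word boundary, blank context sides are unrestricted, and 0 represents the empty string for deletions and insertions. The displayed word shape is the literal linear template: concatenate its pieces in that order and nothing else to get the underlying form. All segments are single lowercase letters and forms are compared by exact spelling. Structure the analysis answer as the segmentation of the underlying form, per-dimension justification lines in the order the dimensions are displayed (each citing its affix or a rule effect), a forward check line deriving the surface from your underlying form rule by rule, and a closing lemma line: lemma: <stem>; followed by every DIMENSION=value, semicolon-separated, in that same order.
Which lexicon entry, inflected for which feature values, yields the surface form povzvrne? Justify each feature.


underlying: poiv-sv-rne
TOR=ki - signalled by the affix -sv
ASPECT=du - signalled by the affix -rne
check: poivsvrne -> povsvrne -> povzvrne
lemma: poiv; TOR=ki; ASPECT=du


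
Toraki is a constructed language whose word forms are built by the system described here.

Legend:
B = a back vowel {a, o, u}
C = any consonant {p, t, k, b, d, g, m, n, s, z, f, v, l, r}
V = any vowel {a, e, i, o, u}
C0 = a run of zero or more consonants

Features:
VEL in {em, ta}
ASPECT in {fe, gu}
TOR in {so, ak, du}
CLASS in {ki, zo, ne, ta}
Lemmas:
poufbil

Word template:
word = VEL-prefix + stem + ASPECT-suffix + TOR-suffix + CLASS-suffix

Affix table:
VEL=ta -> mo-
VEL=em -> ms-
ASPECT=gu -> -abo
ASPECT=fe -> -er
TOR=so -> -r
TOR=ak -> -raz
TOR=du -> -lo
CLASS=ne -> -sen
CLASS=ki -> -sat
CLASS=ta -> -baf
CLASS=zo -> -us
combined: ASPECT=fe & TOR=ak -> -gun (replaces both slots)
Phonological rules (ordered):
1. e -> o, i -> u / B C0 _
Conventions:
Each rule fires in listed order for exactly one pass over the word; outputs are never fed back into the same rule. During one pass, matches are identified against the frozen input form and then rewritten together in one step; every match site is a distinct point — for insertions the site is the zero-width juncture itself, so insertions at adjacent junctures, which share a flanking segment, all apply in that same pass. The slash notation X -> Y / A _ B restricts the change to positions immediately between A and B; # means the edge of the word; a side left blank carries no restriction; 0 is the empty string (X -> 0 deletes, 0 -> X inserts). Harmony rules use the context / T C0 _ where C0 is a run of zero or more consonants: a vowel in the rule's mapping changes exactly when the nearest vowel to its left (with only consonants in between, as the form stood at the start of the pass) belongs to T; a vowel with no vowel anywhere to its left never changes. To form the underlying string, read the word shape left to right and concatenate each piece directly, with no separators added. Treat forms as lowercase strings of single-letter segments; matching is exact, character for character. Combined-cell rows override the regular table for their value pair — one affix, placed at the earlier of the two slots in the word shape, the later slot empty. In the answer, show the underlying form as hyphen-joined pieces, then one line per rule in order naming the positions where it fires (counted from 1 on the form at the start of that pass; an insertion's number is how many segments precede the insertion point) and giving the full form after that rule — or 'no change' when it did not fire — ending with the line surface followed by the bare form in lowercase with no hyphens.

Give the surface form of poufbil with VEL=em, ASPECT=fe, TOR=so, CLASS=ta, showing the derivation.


underlying: ms-poufbil-er-r-baf
1. e -> o, i -> u / B C0 _: fires at position(s) 8: mspoufbulerrbaf
surface: mspoufbulerrbaf


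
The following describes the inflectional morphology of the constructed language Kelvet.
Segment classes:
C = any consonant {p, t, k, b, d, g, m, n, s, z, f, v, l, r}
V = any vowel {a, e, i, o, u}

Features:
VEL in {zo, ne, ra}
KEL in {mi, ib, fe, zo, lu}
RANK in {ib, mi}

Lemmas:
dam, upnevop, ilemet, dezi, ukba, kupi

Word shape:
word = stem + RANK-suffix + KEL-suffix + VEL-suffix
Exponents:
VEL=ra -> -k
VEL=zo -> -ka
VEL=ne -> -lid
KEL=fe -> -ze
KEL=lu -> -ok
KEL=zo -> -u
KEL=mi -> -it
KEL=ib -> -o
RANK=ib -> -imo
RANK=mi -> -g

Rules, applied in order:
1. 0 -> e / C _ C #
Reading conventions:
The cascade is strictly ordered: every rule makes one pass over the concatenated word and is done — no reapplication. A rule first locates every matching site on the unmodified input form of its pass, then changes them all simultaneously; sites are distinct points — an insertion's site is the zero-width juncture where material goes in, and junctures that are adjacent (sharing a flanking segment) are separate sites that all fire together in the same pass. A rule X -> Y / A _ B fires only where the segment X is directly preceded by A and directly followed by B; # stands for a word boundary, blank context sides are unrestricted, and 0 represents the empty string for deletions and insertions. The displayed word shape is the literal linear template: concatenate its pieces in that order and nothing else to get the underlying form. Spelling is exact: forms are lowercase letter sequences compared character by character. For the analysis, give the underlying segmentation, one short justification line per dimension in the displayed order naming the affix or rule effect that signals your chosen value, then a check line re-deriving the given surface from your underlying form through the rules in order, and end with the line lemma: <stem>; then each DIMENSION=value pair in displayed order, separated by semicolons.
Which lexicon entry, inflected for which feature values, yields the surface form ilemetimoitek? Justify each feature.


underlying: ilemet-imo-it-k
VEL=ra - signalled by the affix -k
KEL=mi - signalled by the affix -it
RANK=ib - signalled by the affix -imo
check: ilemetimoitk -> ilemetimoitek
lemma: ilemet; VEL=ra; KEL=mi; RANK=ib


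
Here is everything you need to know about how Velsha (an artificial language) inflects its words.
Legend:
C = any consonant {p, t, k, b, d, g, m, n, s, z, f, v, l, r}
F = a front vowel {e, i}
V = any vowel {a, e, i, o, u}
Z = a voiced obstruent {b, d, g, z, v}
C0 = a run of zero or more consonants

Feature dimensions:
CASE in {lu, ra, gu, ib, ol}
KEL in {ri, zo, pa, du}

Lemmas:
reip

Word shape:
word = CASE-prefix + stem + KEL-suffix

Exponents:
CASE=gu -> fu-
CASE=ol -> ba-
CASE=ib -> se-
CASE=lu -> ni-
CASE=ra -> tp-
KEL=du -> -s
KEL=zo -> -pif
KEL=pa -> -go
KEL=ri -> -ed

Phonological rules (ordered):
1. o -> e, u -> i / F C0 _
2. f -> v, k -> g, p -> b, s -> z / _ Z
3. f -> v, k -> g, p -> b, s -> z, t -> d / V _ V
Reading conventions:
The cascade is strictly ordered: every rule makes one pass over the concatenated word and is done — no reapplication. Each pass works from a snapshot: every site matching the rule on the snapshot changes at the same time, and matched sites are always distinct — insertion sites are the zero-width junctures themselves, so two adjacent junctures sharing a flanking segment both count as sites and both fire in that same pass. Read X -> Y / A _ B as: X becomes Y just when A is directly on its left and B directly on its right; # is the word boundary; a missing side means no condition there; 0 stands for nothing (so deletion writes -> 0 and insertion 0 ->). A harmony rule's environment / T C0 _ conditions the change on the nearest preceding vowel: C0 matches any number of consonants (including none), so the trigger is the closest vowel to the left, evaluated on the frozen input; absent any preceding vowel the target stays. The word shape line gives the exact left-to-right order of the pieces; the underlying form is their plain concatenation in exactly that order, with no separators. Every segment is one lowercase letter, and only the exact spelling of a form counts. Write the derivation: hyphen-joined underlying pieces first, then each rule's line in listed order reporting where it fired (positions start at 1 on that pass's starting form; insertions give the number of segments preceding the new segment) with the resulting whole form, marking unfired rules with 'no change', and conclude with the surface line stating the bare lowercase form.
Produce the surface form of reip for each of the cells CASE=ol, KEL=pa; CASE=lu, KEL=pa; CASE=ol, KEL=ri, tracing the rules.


cell CASE=ol, KEL=pa:
underlying: ba-reip-go
1. o -> e, u -> i / F C0 _: fires at position(s) 8: bareipge
2. f -> v, k -> g, p -> b, s -> z / _ Z: fires at position(s) 6: bareibge
3. f -> v, k -> g, p -> b, s -> z, t -> d / V _ V: no change
surface: bareibge

cell CASE=lu, KEL=pa:
underlying: ni-reip-go
1. o -> e, u -> i / F C0 _: fires at position(s) 8: nireipge
2. f -> v, k -> g, p -> b, s -> z / _ Z: fires at position(s) 6: nireibge
3. f -> v, k -> g, p -> b, s -> z, t -> d / V _ V: no change
surface: nireibge

cell CASE=ol, KEL=ri:
underlying: ba-reip-ed
1. o -> e, u -> i / F C0 _: no change
2. f -> v, k -> g, p -> b, s -> z / _ Z: no change
3. f -> v, k -> g, p -> b, s -> z, t -> d / V _ V: fires at position(s) 6: bareibed
surface: bareibed


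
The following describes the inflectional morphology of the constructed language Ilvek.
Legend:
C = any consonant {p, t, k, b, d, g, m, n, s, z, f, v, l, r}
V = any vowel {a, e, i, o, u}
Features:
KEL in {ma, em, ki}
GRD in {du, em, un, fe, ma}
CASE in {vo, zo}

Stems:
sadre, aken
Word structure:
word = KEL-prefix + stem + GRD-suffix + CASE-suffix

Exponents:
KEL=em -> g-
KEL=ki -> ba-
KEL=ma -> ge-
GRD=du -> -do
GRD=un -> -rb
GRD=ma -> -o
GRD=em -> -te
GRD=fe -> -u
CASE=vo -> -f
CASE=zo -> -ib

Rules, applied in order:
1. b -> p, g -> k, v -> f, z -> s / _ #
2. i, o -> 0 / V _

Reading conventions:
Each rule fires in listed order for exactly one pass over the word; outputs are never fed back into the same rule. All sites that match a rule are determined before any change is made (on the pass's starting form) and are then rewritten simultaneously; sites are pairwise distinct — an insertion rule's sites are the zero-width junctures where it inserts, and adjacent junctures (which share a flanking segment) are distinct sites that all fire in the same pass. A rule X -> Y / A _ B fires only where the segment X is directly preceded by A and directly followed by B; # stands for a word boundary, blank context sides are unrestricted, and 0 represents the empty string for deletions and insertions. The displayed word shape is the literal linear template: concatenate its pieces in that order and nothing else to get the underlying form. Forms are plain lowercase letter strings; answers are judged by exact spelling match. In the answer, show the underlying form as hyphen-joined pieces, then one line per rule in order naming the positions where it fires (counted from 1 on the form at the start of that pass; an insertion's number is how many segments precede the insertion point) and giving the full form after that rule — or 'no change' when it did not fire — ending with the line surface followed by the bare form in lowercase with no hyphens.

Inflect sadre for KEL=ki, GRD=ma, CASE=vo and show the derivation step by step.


underlying: ba-sadre-o-f
1. b -> p, g -> k, v -> f, z -> s / _ #: no change
2. i, o -> 0 / V _: fires at position(s) 8: basadref
surface: basadref


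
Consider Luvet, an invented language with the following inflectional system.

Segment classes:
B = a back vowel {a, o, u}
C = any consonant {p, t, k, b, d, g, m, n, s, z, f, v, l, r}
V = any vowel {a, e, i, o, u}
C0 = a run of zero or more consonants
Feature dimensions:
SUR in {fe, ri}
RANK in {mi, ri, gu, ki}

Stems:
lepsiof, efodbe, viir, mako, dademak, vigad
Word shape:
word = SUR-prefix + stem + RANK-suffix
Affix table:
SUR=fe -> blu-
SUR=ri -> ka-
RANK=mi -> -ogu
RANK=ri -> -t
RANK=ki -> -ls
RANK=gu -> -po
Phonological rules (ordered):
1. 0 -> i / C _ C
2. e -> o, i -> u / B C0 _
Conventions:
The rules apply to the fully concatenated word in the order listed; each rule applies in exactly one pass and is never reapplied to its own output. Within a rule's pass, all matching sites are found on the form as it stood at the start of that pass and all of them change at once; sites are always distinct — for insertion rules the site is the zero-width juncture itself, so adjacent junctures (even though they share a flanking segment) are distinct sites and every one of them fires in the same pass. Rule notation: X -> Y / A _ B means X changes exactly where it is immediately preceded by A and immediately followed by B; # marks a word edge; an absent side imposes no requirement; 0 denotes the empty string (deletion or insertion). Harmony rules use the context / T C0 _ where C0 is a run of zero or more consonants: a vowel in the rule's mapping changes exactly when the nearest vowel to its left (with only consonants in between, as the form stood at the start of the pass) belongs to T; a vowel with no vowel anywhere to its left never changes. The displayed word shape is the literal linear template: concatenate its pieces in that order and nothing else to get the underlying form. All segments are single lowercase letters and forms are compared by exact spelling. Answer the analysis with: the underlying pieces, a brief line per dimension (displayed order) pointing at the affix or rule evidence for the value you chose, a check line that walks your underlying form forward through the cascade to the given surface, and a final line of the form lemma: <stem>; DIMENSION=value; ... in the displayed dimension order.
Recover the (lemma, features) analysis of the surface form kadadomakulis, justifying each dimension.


underlying: ka-dademak-ls
SUR=ri - signalled by the affix ka-
RANK=ki - signalled by the affix -ls
check: kadademakls -> kadademakilis -> kadadomakulis
lemma: dademak; SUR=ri; RANK=ki
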